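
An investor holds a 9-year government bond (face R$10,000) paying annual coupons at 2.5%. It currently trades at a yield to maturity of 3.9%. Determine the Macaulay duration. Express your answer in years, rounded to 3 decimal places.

Periodic yield y = 0.039. Discount each cash flow and weight by its year:
  t   CF        PV=CF/(1+0.039)^t    t·PV
  1       250.00       240.6160       240.6160
  2       250.00       231.5842       463.1684
  3       250.00       222.8914       668.6743
  4       250.00       214.5250       858.0998
  5       250.00       206.4725     1,032.3626
  6       250.00       198.7224     1,192.3341
  7       250.00       191.2631     1,338.8417
  8       250.00       184.0838     1,472.6706
  9    10,250.00     7,264.1355    65,377.2196
  Σ                  8,954.2939    72,643.9871
Price P = Σ PV = 8,954.2939.
Macaulay duration = Σ(t·PV) / P = 72,643.9871 / 8,954.2939 = 8.11275 years.

8.113 years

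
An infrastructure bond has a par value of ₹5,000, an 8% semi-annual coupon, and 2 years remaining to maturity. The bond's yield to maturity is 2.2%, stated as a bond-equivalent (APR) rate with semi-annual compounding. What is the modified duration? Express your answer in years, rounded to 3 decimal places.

1.874 years

Periodic yield y = 0.011. First find Macaulay duration:
  t   CF        PV=CF/(1+0.011)^t    t·PV
  1       200.00       197.8239       197.8239
  2       200.00       195.6715       391.3431
  3       200.00       193.5426       580.6277
  4     5,200.00     4,977.3562    19,909.4248
  Σ                  5,564.3943    21,079.2196
P = 5,564.3943; Macaulay duration = 21,079.2196 / 5,564.3943 = 3.78823 half-year periods = 1.89412 years.
Modified duration = D_Mac / (1 + y) = 1.89412 / 1.011 = 1.87351 years.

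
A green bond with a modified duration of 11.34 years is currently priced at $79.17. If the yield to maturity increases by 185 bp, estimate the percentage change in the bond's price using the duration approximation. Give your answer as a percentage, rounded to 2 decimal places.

-20.98%

Duration approximation: ΔP/P ≈ -D_mod · Δy = -11.34 × (+0.0185) = -0.209790.
As a percentage: -20.9790%.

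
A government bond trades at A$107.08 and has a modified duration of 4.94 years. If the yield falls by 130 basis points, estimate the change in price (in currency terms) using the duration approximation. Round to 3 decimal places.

Duration approximation: ΔP/P ≈ -D_mod · Δy = -4.94 × (-0.013) = +0.064220.
ΔP ≈ 107.08 × (+0.064220) = +6.8766776.

+A$6.877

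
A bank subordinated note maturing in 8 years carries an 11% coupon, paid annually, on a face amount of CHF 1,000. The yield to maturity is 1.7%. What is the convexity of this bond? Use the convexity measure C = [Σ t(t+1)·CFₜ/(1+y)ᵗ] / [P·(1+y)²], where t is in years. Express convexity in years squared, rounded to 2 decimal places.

With y = 0.017:
  t   CF        PV=CF/(1+0.017)^t    t·PV        t(t+1)·PV
  1       110.00       108.1613       108.1613         216.3225
  2       110.00       106.3533       212.7065         638.1195
  3       110.00       104.5755       313.7264       1,254.9056
  4       110.00       102.8274       411.3096       2,056.5481
  5       110.00       101.1086       505.5428       3,033.2568
  6       110.00        99.4184       596.5107       4,175.5747
  7       110.00        97.7566       684.2961       5,474.3687
  8     1,110.00       969.9634     7,759.7073      69,837.3661
  Σ                  1,690.1644    10,591.9607      86,686.4620
P = 1,690.1644.
Convexity = Σ t(t+1)·PV / [P·(1+y)²] = 86,686.4620 / (1,690.1644 × 1.034289) = 49.58844.

49.59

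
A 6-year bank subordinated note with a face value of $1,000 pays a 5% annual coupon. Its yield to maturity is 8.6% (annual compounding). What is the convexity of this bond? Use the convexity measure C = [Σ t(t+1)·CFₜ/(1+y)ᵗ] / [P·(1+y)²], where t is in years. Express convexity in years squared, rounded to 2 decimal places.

With y = 0.086:
  t   CF        PV=CF/(1+0.086)^t    t·PV        t(t+1)·PV
  1        50.00        46.0405        46.0405          92.0810
  2        50.00        42.3946        84.7892         254.3675
  3        50.00        39.0374       117.1121         468.4484
  4        50.00        35.9460       143.7840         718.9202
  5        50.00        33.0995       165.4973         992.9837
  6     1,050.00       640.0448     3,840.2686      26,881.8800
  Σ                    836.5627     4,397.4917      29,408.6809
P = 836.5627.
Convexity = Σ t(t+1)·PV / [P·(1+y)²] = 29,408.6809 / (836.5627 × 1.179396) = 29.80694.

29.81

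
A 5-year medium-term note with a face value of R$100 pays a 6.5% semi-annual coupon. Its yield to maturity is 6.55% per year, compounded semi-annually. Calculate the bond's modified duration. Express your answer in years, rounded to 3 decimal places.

Periodic yield y = 0.03275. First find Macaulay duration:
  t   CF        PV=CF/(1+0.03275)^t    t·PV
  1         3.25         3.1469         3.1469
  2         3.25         3.0471         6.0943
  3         3.25         2.9505         8.8515
  4         3.25         2.8569        11.4278
  5         3.25         2.7664        13.8318
  6         3.25         2.6786        16.0718
  7         3.25         2.5937        18.1558
  8         3.25         2.5114        20.0915
  9         3.25         2.4318        21.8861
  10      103.25        74.8063       748.0627
  Σ                     99.7897       867.6202
P = 99.7897; Macaulay duration = 867.6202 / 99.7897 = 8.69449 half-year periods = 4.34724 years.
Modified duration = D_Mac / (1 + y) = 4.34724 / 1.03275 = 4.20939 years.

4.209 years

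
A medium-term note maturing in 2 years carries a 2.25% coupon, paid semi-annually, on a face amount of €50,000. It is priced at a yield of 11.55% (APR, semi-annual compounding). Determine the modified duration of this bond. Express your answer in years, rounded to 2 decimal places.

1.86 years

Periodic yield y = 0.05775. First find Macaulay duration:
  t   CF        PV=CF/(1+0.05775)^t    t·PV
  1       562.50       531.7892       531.7892
  2       562.50       502.7551     1,005.5101
  3       562.50       475.3061     1,425.9184
  4    50,562.50    40,392.0972   161,568.3889
  Σ                 41,901.9476   164,531.6066
P = 41,901.9476; Macaulay duration = 164,531.6066 / 41,901.9476 = 3.92659 half-year periods = 1.96329 years.
Modified duration = D_Mac / (1 + y) = 1.96329 / 1.05775 = 1.85610 years.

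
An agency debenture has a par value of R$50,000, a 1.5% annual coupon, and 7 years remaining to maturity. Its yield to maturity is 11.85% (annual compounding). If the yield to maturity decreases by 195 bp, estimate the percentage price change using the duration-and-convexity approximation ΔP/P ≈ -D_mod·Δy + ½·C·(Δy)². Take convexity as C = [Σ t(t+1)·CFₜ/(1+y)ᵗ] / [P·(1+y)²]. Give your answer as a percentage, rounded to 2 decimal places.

+12.20%

With y = 0.1185:
  t   CF        PV=CF/(1+0.1185)^t    t·PV        t(t+1)·PV
  1       750.00       670.5409       670.5409       1,341.0818
  2       750.00       599.5001     1,199.0003       3,597.0008
  3       750.00       535.9858     1,607.9575       6,431.8298
  4       750.00       479.2006     1,916.8022       9,584.0110
  5       750.00       428.4314     2,142.1571      12,852.9428
  6       750.00       383.0411     2,298.2464      16,087.7246
  7    50,750.00    23,173.0996   162,211.6969   1,297,693.5755
  Σ                 26,269.7995   172,046.4013   1,347,588.1664
P = 26,269.7995; D_Mac = 6.54921 yrs; D_mod = 5.85535 yrs; C = 41.00421.
Duration effect: -5.85535 × (-0.0195) = +0.114179
Convexity effect: 0.5 × 41.00421 × (-0.0195)² = +0.0077959
ΔP/P ≈ +0.114179 + 0.0077959 = +0.121975 = +12.1975%.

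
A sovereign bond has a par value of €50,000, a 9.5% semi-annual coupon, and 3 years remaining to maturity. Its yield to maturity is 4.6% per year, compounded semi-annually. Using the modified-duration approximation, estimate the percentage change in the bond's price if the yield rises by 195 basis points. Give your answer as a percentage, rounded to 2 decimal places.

Periodic yield y = 0.023. Modified duration first:
  t   CF        PV=CF/(1+0.023)^t    t·PV
  1     2,375.00     2,321.6031     2,321.6031
  2     2,375.00     2,269.4068     4,538.8135
  3     2,375.00     2,218.3839     6,655.1518
  4     2,375.00     2,168.5083     8,674.0330
  5     2,375.00     2,119.7539    10,598.7696
  6    52,375.00    45,695.1633   274,170.9798
  Σ                 56,792.8193   306,959.3509
P = 56,792.8193; D_Mac = 5.40490 half-year periods = 2.70245 yrs; D_mod = 2.70245/(1+0.023) = 2.64169 yrs.
ΔP/P ≈ -D_mod · Δy = -2.64169 × (+0.0195) = -0.051513 = -5.1513%.

-5.15%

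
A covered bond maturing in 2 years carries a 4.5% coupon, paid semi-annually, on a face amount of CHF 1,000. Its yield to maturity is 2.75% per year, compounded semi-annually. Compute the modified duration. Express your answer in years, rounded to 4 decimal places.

1.9099 years

Periodic yield y = 0.01375. First find Macaulay duration:
  t   CF        PV=CF/(1+0.01375)^t    t·PV
  1        22.50        22.1948        22.1948
  2        22.50        21.8938        43.7876
  3        22.50        21.5968        64.7905
  4     1,022.50       968.1438     3,872.5750
  Σ                  1,033.8292     4,003.3479
P = 1,033.8292; Macaulay duration = 4,003.3479 / 1,033.8292 = 3.87235 half-year periods = 1.93617 years.
Modified duration = D_Mac / (1 + y) = 1.93617 / 1.01375 = 1.90991 years.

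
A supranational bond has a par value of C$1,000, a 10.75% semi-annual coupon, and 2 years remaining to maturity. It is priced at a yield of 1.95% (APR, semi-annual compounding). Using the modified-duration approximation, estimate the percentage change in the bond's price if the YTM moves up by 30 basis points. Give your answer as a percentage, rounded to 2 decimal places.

-0.55%

Periodic yield y = 0.00975. Modified duration first:
  t   CF        PV=CF/(1+0.00975)^t    t·PV
  1        53.75        53.2310        53.2310
  2        53.75        52.7170       105.4340
  3        53.75        52.2080       156.6239
  4     1,053.75     1,013.6363     4,054.5451
  Σ                  1,171.7922     4,369.8340
P = 1,171.7922; D_Mac = 3.72919 half-year periods = 1.86459 yrs; D_mod = 1.86459/(1+0.00975) = 1.84659 yrs.
ΔP/P ≈ -D_mod · Δy = -1.84659 × (+0.003) = -0.005540 = -0.5540%.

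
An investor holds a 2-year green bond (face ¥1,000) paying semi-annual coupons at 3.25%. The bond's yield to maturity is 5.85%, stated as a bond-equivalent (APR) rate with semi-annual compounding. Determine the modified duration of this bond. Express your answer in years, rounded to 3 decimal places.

1.896 years

Periodic yield y = 0.02925. First find Macaulay duration:
  t   CF        PV=CF/(1+0.02925)^t    t·PV
  1        16.25        15.7882        15.7882
  2        16.25        15.3395        30.6790
  3        16.25        14.9036        44.7108
  4     1,016.25       905.5596     3,622.2385
  Σ                    951.5909     3,713.4165
P = 951.5909; Macaulay duration = 3,713.4165 / 951.5909 = 3.90232 half-year periods = 1.95116 years.
Modified duration = D_Mac / (1 + y) = 1.95116 / 1.02925 = 1.89571 years.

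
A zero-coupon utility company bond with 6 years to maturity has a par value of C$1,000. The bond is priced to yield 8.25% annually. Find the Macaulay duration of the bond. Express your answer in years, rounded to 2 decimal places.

6.00 years

A zero-coupon bond has a single cash flow at maturity, so its Macaulay duration equals its maturity: 6 years.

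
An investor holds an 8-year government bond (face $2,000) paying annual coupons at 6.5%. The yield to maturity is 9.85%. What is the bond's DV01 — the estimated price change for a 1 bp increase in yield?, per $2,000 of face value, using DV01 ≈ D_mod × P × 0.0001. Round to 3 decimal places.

Periodic yield y = 0.0985.
  t   CF        PV=CF/(1+0.0985)^t    t·PV
  1       130.00       118.3432       118.3432
  2       130.00       107.7316       215.4633
  3       130.00        98.0716       294.2147
  4       130.00        89.2777       357.1109
  5       130.00        81.2724       406.3620
  6       130.00        73.9849       443.9093
  7       130.00        67.3508       471.4558
  8     2,130.00     1,004.5675     8,036.5398
  Σ                  1,640.5997    10,343.3989
P = 1,640.5997; D_Mac = 6.30465 yrs; D_mod = 5.73932 yrs.
DV01 ≈ 5.73932 × 1,640.5997 × 0.0001 = 0.941593.

$0.942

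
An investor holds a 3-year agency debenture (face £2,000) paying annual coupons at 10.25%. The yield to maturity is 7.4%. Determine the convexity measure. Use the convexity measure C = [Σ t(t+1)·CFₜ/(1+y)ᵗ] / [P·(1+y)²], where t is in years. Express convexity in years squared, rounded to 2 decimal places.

With y = 0.074:
  t   CF        PV=CF/(1+0.074)^t    t·PV        t(t+1)·PV
  1       205.00       190.8752       190.8752         381.7505
  2       205.00       177.7237       355.4474       1,066.3421
  3     2,205.00     1,779.9006     5,339.7018      21,358.8072
  Σ                  2,148.4995     5,886.0244      22,806.8998
P = 2,148.4995.
Convexity = Σ t(t+1)·PV / [P·(1+y)²] = 22,806.8998 / (2,148.4995 × 1.153476) = 9.20285.

9.20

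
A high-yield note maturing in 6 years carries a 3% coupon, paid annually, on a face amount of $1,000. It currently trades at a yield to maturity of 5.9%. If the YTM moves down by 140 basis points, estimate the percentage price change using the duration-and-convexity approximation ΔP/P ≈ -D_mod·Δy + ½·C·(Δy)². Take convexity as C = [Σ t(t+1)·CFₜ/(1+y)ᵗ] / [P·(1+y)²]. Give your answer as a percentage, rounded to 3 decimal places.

+7.653%

With y = 0.059:
  t   CF        PV=CF/(1+0.059)^t    t·PV        t(t+1)·PV
  1        30.00        28.3286        28.3286          56.6572
  2        30.00        26.7503        53.5007         160.5021
  3        30.00        25.2600        75.7800         303.1200
  4        30.00        23.8527        95.4108         477.0539
  5        30.00        22.5238       112.6189         675.7137
  6     1,030.00       730.2330     4,381.3981      30,669.7866
  Σ                    856.9485     4,747.0371      32,342.8334
P = 856.9485; D_Mac = 5.53947 yrs; D_mod = 5.23085 yrs; C = 33.65359.
Duration effect: -5.23085 × (-0.014) = +0.073232
Convexity effect: 0.5 × 33.65359 × (-0.014)² = +0.0032981
ΔP/P ≈ +0.073232 + 0.0032981 = +0.076530 = +7.6530%.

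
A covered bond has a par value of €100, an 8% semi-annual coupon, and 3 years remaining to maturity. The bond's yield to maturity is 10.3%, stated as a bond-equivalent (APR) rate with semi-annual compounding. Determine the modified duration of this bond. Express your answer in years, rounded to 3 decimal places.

2.583 years

Periodic yield y = 0.0515. First find Macaulay duration:
  t   CF        PV=CF/(1+0.0515)^t    t·PV
  1         4.00         3.8041         3.8041
  2         4.00         3.6178         7.2355
  3         4.00         3.4406        10.3218
  4         4.00         3.2721        13.0883
  5         4.00         3.1118        15.5591
  6       104.00        76.9445       461.6671
  Σ                     94.1909       511.6758
P = 94.1909; Macaulay duration = 511.6758 / 94.1909 = 5.43233 half-year periods = 2.71617 years.
Modified duration = D_Mac / (1 + y) = 2.71617 / 1.0515 = 2.58313 years.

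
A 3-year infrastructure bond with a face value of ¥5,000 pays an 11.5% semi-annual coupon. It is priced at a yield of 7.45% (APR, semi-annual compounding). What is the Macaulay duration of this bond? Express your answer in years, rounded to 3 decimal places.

Periodic yield y = 0.03725. Discount each cash flow and weight by its period:
  t   CF        PV=CF/(1+0.03725)^t    t·PV
  1       287.50       277.1752       277.1752
  2       287.50       267.2212       534.4425
  3       287.50       257.6247       772.8741
  4       287.50       248.3728       993.4913
  5       287.50       239.4532     1,197.2660
  6     5,287.50     4,245.7041    25,474.2244
  Σ                  5,535.5512    29,249.4735
Price P = Σ PV = 5,535.5512.
Macaulay duration = Σ(t·PV) / P = 29,249.4735 / 5,535.5512 = 5.28393 half-year periods.
In years: 5.28393 / 2 = 2.64197 years.

2.642 years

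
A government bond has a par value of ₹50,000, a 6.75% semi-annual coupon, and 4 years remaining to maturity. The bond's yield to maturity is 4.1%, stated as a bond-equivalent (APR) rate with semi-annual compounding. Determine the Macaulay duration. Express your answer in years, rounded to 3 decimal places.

3.594 years

Periodic yield y = 0.0205. Discount each cash flow and weight by its period:
  t   CF        PV=CF/(1+0.0205)^t    t·PV
  1     1,687.50     1,653.6012     1,653.6012
  2     1,687.50     1,620.3833     3,240.7666
  3     1,687.50     1,587.8327     4,763.4982
  4     1,687.50     1,555.9361     6,223.7442
  5     1,687.50     1,524.6801     7,623.4006
  6     1,687.50     1,494.0520     8,964.3123
  7     1,687.50     1,464.0392    10,248.2747
  8    51,687.50    43,942.1654   351,537.3232
  Σ                 54,842.6901   394,254.9211
Price P = Σ PV = 54,842.6901.
Macaulay duration = Σ(t·PV) / P = 394,254.9211 / 54,842.6901 = 7.18883 half-year periods.
In years: 7.18883 / 2 = 3.59442 years.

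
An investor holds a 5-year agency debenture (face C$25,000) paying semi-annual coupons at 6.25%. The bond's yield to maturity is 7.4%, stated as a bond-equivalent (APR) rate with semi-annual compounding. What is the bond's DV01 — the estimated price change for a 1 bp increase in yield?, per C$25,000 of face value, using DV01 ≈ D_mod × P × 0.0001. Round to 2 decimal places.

Periodic yield y = 0.037.
  t   CF        PV=CF/(1+0.037)^t    t·PV
  1       781.25       753.3751       753.3751
  2       781.25       726.4948     1,452.9896
  3       781.25       700.5736     2,101.7208
  4       781.25       675.5772     2,702.3089
  5       781.25       651.4727     3,257.3637
  6       781.25       628.2283     3,769.3698
  7       781.25       605.8132     4,240.6924
  8       781.25       584.1979     4,673.5831
  9       781.25       563.3538     5,070.1841
  10   25,781.25    17,927.3628   179,273.6275
  Σ                 23,816.4494   207,295.2151
P = 23,816.4494; D_Mac = 8.70387 half-year periods = 4.35193 yrs; D_mod = 4.19666 yrs.
DV01 ≈ 4.19666 × 23,816.4494 × 0.0001 = 9.994948.

C$9.99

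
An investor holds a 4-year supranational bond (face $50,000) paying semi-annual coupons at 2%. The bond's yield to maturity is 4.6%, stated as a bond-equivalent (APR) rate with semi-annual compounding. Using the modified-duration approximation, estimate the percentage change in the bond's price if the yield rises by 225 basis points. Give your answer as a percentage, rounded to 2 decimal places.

Periodic yield y = 0.023. Modified duration first:
  t   CF        PV=CF/(1+0.023)^t    t·PV
  1       500.00       488.7586       488.7586
  2       500.00       477.7698       955.5397
  3       500.00       467.0282     1,401.0846
  4       500.00       456.5281     1,826.1122
  5       500.00       446.2640     2,231.3199
  6       500.00       436.2307     2,617.3841
  7       500.00       426.4229     2,984.9606
  8    50,500.00    42,100.4084   336,803.2669
  Σ                 45,299.4106   349,308.4266
P = 45,299.4106; D_Mac = 7.71110 half-year periods = 3.85555 yrs; D_mod = 3.85555/(1+0.023) = 3.76887 yrs.
ΔP/P ≈ -D_mod · Δy = -3.76887 × (+0.0225) = -0.084800 = -8.4800%.

-8.48%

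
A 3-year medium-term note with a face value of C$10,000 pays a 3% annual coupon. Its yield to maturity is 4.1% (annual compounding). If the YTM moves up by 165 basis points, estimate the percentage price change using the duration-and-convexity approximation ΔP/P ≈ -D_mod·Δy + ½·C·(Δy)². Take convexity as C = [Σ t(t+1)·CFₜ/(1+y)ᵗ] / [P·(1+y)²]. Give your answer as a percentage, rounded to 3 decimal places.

With y = 0.041:
  t   CF        PV=CF/(1+0.041)^t    t·PV        t(t+1)·PV
  1       300.00       288.1844       288.1844         576.3689
  2       300.00       276.8342       553.6685       1,661.0054
  3    10,300.00     9,130.2998    27,390.8993     109,563.5971
  Σ                  9,695.3184    28,232.7522     111,800.9714
P = 9,695.3184; D_Mac = 2.91200 yrs; D_mod = 2.79731 yrs; C = 10.64099.
Duration effect: -2.79731 × (+0.0165) = -0.046156
Convexity effect: 0.5 × 10.64099 × (0.0165)² = +0.0014485
ΔP/P ≈ -0.046156 + 0.0014485 = -0.044707 = -4.4707%.

-4.471%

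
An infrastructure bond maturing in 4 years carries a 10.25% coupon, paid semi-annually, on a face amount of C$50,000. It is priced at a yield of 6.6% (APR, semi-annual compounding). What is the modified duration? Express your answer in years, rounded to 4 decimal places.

3.3120 years

Periodic yield y = 0.033. First find Macaulay duration:
  t   CF        PV=CF/(1+0.033)^t    t·PV
  1     2,562.50     2,480.6389     2,480.6389
  2     2,562.50     2,401.3929     4,802.7859
  3     2,562.50     2,324.6786     6,974.0357
  4     2,562.50     2,250.4149     9,001.6595
  5     2,562.50     2,178.5236    10,892.6179
  6     2,562.50     2,108.9289    12,653.5736
  7     2,562.50     2,041.5575    14,290.9027
  8    52,562.50    40,539.0382   324,312.3058
  Σ                 56,325.1736   385,408.5200
P = 56,325.1736; Macaulay duration = 385,408.5200 / 56,325.1736 = 6.84256 half-year periods = 3.42128 years.
Modified duration = D_Mac / (1 + y) = 3.42128 / 1.033 = 3.31199 years.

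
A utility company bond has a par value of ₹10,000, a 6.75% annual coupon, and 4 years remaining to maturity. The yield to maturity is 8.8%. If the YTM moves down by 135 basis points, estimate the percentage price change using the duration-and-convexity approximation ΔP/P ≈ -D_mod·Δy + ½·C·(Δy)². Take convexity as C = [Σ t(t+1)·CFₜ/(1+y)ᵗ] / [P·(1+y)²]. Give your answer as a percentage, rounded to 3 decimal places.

With y = 0.088:
  t   CF        PV=CF/(1+0.088)^t    t·PV        t(t+1)·PV
  1       675.00       620.4044       620.4044       1,240.8088
  2       675.00       570.2246     1,140.4493       3,421.3479
  3       675.00       524.1035     1,572.3106       6,289.2424
  4    10,675.00     7,618.1988    30,472.7952     152,363.9762
  Σ                  9,332.9314    33,805.9595     163,315.3753
P = 9,332.9314; D_Mac = 3.62222 yrs; D_mod = 3.32925 yrs; C = 14.78261.
Duration effect: -3.32925 × (-0.0135) = +0.044945
Convexity effect: 0.5 × 14.78261 × (-0.0135)² = +0.0013471
ΔP/P ≈ +0.044945 + 0.0013471 = +0.046292 = +4.6292%.

+4.629%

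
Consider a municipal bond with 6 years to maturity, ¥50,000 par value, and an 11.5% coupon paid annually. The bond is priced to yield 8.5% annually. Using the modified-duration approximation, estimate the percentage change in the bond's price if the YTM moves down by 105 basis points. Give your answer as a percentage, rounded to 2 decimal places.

+4.59%

Periodic yield y = 0.085. Modified duration first:
  t   CF        PV=CF/(1+0.085)^t    t·PV
  1     5,750.00     5,299.5392     5,299.5392
  2     5,750.00     4,884.3679     9,768.7358
  3     5,750.00     4,501.7216    13,505.1647
  4     5,750.00     4,149.0521    16,596.2085
  5     5,750.00     3,824.0112    19,120.0559
  6    55,750.00    34,171.6888   205,030.1328
  Σ                 56,830.3808   269,319.8369
P = 56,830.3808; D_Mac = 4.73901 yrs; D_mod = 4.73901/(1+0.085) = 4.36775 yrs.
ΔP/P ≈ -D_mod · Δy = -4.36775 × (-0.0105) = +0.045861 = +4.5861%.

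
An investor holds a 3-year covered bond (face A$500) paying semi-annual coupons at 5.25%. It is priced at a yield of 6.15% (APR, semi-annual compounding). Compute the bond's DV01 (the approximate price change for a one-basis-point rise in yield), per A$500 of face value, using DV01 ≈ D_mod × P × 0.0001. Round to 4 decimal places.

Periodic yield y = 0.03075.
  t   CF        PV=CF/(1+0.03075)^t    t·PV
  1       13.125        12.7334        12.7334
  2       13.125        12.3536        24.7071
  3       13.125        11.9850        35.9551
  4       13.125        11.6275        46.5100
  5       13.125        11.2806        56.4031
  6      513.125       427.8614     2,567.1684
  Σ                    487.8416     2,743.4771
P = 487.8416; D_Mac = 5.62371 half-year periods = 2.81185 yrs; D_mod = 2.72797 yrs.
DV01 ≈ 2.72797 × 487.8416 × 0.0001 = 0.133082.

A$0.1331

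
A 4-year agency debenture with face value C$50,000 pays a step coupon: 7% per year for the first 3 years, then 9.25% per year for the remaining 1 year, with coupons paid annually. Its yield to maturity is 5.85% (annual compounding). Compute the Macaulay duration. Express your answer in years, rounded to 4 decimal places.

Periodic yield y = 0.0585. Discount each cash flow and weight by its year:
  t   CF        PV=CF/(1+0.0585)^t    t·PV
  1     3,500.00     3,306.5659     3,306.5659
  2     3,500.00     3,123.8223     6,247.6446
  3     3,500.00     2,951.1784     8,853.5351
  4    54,625.00    43,513.8991   174,055.5965
  Σ                 52,895.4657   192,463.3420
Price P = Σ PV = 52,895.4657.
Macaulay duration = Σ(t·PV) / P = 192,463.3420 / 52,895.4657 = 3.63856 years.

3.6386 years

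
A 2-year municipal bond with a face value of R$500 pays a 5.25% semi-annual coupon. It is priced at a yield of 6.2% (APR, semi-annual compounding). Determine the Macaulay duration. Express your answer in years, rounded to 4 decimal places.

1.9238 years

Periodic yield y = 0.031. Discount each cash flow and weight by its period:
  t   CF        PV=CF/(1+0.031)^t    t·PV
  1       13.125        12.7304        12.7304
  2       13.125        12.3476        24.6952
  3       13.125        11.9763        35.9290
  4      513.125       454.1387     1,816.5548
  Σ                    491.1930     1,889.9093
Price P = Σ PV = 491.1930.
Macaulay duration = Σ(t·PV) / P = 1,889.9093 / 491.1930 = 3.84759 half-year periods.
In years: 3.84759 / 2 = 1.92380 years.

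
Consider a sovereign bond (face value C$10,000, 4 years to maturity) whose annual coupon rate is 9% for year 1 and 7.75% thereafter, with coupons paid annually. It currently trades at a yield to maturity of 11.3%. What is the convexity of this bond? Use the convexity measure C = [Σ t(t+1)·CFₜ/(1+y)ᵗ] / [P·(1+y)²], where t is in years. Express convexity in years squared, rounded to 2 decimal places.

13.66

With y = 0.113:
  t   CF        PV=CF/(1+0.113)^t    t·PV        t(t+1)·PV
  1       900.00       808.6253       808.6253       1,617.2507
  2       775.00       625.6211     1,251.2422       3,753.7265
  3       775.00       562.1034     1,686.3102       6,745.2408
  4    10,775.00     7,021.6087    28,086.4347     140,432.1734
  Σ                  9,017.9585    31,832.6124     152,548.3913
P = 9,017.9585.
Convexity = Σ t(t+1)·PV / [P·(1+y)²] = 152,548.3913 / (9,017.9585 × 1.238769) = 13.65555.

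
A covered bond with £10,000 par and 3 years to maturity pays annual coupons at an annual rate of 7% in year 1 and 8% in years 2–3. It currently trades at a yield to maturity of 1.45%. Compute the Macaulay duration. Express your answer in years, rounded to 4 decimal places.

Periodic yield y = 0.0145. Discount each cash flow and weight by its year:
  t   CF        PV=CF/(1+0.0145)^t    t·PV
  1       700.00       689.9951       689.9951
  2       800.00       777.2950     1,554.5900
  3    10,800.00    10,343.5020    31,030.5059
  Σ                 11,810.7921    33,275.0910
Price P = Σ PV = 11,810.7921.
Macaulay duration = Σ(t·PV) / P = 33,275.0910 / 11,810.7921 = 2.81735 years.

2.8173 years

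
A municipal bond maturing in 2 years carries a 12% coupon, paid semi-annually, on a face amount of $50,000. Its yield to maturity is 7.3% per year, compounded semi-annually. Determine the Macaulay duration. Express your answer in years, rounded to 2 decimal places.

1.84 years

Periodic yield y = 0.0365. Discount each cash flow and weight by its period:
  t   CF        PV=CF/(1+0.0365)^t    t·PV
  1     3,000.00     2,894.3560     2,894.3560
  2     3,000.00     2,792.4322     5,584.8645
  3     3,000.00     2,694.0977     8,082.2930
  4    53,000.00    45,919.6579   183,678.6316
  Σ                 54,300.5438   200,240.1450
Price P = Σ PV = 54,300.5438.
Macaulay duration = Σ(t·PV) / P = 200,240.1450 / 54,300.5438 = 3.68763 half-year periods.
In years: 3.68763 / 2 = 1.84381 years.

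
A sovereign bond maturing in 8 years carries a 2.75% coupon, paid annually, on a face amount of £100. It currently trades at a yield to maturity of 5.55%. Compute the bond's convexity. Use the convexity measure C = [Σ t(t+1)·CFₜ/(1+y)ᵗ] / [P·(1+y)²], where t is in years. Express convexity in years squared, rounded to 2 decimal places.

With y = 0.0555:
  t   CF        PV=CF/(1+0.0555)^t    t·PV        t(t+1)·PV
  1         2.75         2.6054         2.6054           5.2108
  2         2.75         2.4684         4.9368          14.8104
  3         2.75         2.3386         7.0158          28.0633
  4         2.75         2.2156         8.8626          44.3129
  5         2.75         2.0991        10.4957          62.9742
  6         2.75         1.9888        11.9326          83.5281
  7         2.75         1.8842        13.1893         105.5147
  8       102.75        66.6985       533.5878       4,802.2905
  Σ                     82.2986       592.6261       5,146.7049
P = 82.2986.
Convexity = Σ t(t+1)·PV / [P·(1+y)²] = 5,146.7049 / (82.2986 × 1.114080) = 56.13325.

56.13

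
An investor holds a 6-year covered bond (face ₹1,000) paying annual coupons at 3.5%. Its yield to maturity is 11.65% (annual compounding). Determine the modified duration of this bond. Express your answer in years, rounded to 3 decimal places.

4.819 years

Periodic yield y = 0.1165. First find Macaulay duration:
  t   CF        PV=CF/(1+0.1165)^t    t·PV
  1        35.00        31.3480        31.3480
  2        35.00        28.0770        56.1540
  3        35.00        25.1473        75.4420
  4        35.00        22.5234        90.0934
  5        35.00        20.1732       100.8659
  6     1,035.00       534.3035     3,205.8208
  Σ                    661.5723     3,559.7240
P = 661.5723; Macaulay duration = 3,559.7240 / 661.5723 = 5.38070 years.
Modified duration = D_Mac / (1 + y) = 5.38070 / 1.1165 = 4.81926 years.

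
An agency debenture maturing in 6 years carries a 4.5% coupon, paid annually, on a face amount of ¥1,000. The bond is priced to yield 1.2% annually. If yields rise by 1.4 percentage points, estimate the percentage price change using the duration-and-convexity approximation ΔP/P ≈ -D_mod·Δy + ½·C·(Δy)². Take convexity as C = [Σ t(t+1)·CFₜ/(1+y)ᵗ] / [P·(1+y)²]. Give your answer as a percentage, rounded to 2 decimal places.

With y = 0.012:
  t   CF        PV=CF/(1+0.012)^t    t·PV        t(t+1)·PV
  1        45.00        44.4664        44.4664          88.9328
  2        45.00        43.9391        87.8783         263.6348
  3        45.00        43.4181       130.2543         521.0174
  4        45.00        42.9033       171.6131         858.0655
  5        45.00        42.3945       211.9727       1,271.8363
  6     1,045.00       972.8216     5,836.9297      40,858.5082
  Σ                  1,189.9431     6,483.1146      43,861.9950
P = 1,189.9431; D_Mac = 5.44826 yrs; D_mod = 5.38365 yrs; C = 35.99160.
Duration effect: -5.38365 × (+0.014) = -0.075371
Convexity effect: 0.5 × 35.99160 × (0.014)² = +0.0035272
ΔP/P ≈ -0.075371 + 0.0035272 = -0.071844 = -7.1844%.

-7.18%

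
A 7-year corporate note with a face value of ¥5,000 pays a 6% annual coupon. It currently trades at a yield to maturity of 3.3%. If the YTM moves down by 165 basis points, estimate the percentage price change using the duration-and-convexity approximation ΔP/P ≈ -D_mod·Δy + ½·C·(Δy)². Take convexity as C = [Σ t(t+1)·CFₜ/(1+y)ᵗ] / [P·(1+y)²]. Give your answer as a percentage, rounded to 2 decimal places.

+10.18%

With y = 0.033:
  t   CF        PV=CF/(1+0.033)^t    t·PV        t(t+1)·PV
  1       300.00       290.4163       290.4163         580.8325
  2       300.00       281.1387       562.2774       1,686.8321
  3       300.00       272.1575       816.4725       3,265.8899
  4       300.00       263.4632     1,053.8528       5,269.2641
  5       300.00       255.0467     1,275.2333       7,651.3999
  6       300.00       246.8990     1,481.3940      10,369.7579
  7     5,300.00     4,222.5385    29,557.7696     236,462.1565
  Σ                  5,831.6598    35,037.4158     265,286.1329
P = 5,831.6598; D_Mac = 6.00814 yrs; D_mod = 5.81620 yrs; C = 42.63063.
Duration effect: -5.81620 × (-0.0165) = +0.095967
Convexity effect: 0.5 × 42.63063 × (-0.0165)² = +0.0058031
ΔP/P ≈ +0.095967 + 0.0058031 = +0.101770 = +10.1770%.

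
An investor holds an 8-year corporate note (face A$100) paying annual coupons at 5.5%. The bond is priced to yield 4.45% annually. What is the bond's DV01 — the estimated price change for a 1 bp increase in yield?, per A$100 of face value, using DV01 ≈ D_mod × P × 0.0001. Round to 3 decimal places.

A$0.069

Periodic yield y = 0.0445.
  t   CF        PV=CF/(1+0.0445)^t    t·PV
  1         5.50         5.2657         5.2657
  2         5.50         5.0413        10.0827
  3         5.50         4.8266        14.4797
  4         5.50         4.6209        18.4837
  5         5.50         4.4241        22.1203
  6         5.50         4.2356        25.4134
  7         5.50         4.0551        28.3858
  8       105.50        74.4706       595.7649
  Σ                    106.9398       719.9961
P = 106.9398; D_Mac = 6.73272 yrs; D_mod = 6.44588 yrs.
DV01 ≈ 6.44588 × 106.9398 × 0.0001 = 0.068932.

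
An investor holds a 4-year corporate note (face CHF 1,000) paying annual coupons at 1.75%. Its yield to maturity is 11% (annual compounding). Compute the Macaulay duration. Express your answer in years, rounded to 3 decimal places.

3.876 years

Periodic yield y = 0.11. Discount each cash flow and weight by its year:
  t   CF        PV=CF/(1+0.11)^t    t·PV
  1        17.50        15.7658        15.7658
  2        17.50        14.2034        28.4068
  3        17.50        12.7958        38.3875
  4     1,017.50       670.2588     2,681.0351
  Σ                    713.0238     2,763.5952
Price P = Σ PV = 713.0238.
Macaulay duration = Σ(t·PV) / P = 2,763.5952 / 713.0238 = 3.87588 years.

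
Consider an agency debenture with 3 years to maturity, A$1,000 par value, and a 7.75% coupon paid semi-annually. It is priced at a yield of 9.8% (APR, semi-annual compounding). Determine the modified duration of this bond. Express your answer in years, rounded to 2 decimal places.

Periodic yield y = 0.049. First find Macaulay duration:
  t   CF        PV=CF/(1+0.049)^t    t·PV
  1        38.75        36.9399        36.9399
  2        38.75        35.2144        70.4289
  3        38.75        33.5695       100.7086
  4        38.75        32.0015       128.0058
  5        38.75        30.5066       152.5332
  6     1,038.75       779.5754     4,677.4522
  Σ                    947.8074     5,166.0686
P = 947.8074; Macaulay duration = 5,166.0686 / 947.8074 = 5.45055 half-year periods = 2.72527 years.
Modified duration = D_Mac / (1 + y) = 2.72527 / 1.049 = 2.59797 years.

2.60 years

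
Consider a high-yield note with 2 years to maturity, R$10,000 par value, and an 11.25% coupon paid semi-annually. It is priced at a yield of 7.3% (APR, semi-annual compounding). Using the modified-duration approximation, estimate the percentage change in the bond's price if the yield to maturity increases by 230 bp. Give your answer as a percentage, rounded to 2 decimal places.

-4.11%

Periodic yield y = 0.0365. Modified duration first:
  t   CF        PV=CF/(1+0.0365)^t    t·PV
  1       562.50       542.6918       542.6918
  2       562.50       523.5810     1,047.1621
  3       562.50       505.1433     1,515.4299
  4    10,562.50     9,151.4413    36,605.7650
  Σ                 10,722.8574    39,711.0488
P = 10,722.8574; D_Mac = 3.70340 half-year periods = 1.85170 yrs; D_mod = 1.85170/(1+0.0365) = 1.78649 yrs.
ΔP/P ≈ -D_mod · Δy = -1.78649 × (+0.023) = -0.041089 = -4.1089%.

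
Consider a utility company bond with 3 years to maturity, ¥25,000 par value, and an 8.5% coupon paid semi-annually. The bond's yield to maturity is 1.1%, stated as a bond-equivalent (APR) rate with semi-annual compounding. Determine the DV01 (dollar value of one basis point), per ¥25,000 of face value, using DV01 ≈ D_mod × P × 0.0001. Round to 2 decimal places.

¥8.30

Periodic yield y = 0.0055.
  t   CF        PV=CF/(1+0.0055)^t    t·PV
  1     1,062.50     1,056.6882     1,056.6882
  2     1,062.50     1,050.9082     2,101.8164
  3     1,062.50     1,045.1598     3,135.4795
  4     1,062.50     1,039.4429     4,157.7716
  5     1,062.50     1,033.7572     5,168.7862
  6    26,062.50    25,218.7539   151,312.5231
  Σ                 30,444.7103   166,933.0651
P = 30,444.7103; D_Mac = 5.48315 half-year periods = 2.74158 yrs; D_mod = 2.72658 yrs.
DV01 ≈ 2.72658 × 30,444.7103 × 0.0001 = 8.300998.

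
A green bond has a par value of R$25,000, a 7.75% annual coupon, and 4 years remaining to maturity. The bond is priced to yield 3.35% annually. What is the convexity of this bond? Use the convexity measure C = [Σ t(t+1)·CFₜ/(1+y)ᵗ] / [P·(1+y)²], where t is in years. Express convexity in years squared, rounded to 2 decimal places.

With y = 0.0335:
  t   CF        PV=CF/(1+0.0335)^t    t·PV        t(t+1)·PV
  1     1,937.50     1,874.6976     1,874.6976       3,749.3953
  2     1,937.50     1,813.9309     3,627.8619      10,883.5857
  3     1,937.50     1,755.1340     5,265.4019      21,061.6075
  4    26,937.50    23,611.0534    94,444.2136     472,221.0682
  Σ                 29,054.8159   105,212.1750     507,915.6566
P = 29,054.8159.
Convexity = Σ t(t+1)·PV / [P·(1+y)²] = 507,915.6566 / (29,054.8159 × 1.068122) = 16.36638.

16.37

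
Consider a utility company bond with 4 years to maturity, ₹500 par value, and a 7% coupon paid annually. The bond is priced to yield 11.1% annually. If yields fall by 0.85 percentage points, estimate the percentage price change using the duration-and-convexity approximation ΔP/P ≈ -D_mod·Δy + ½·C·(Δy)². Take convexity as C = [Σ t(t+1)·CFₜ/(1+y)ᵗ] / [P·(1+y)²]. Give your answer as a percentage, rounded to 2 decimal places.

+2.80%

With y = 0.111:
  t   CF        PV=CF/(1+0.111)^t    t·PV        t(t+1)·PV
  1        35.00        31.5032        31.5032          63.0063
  2        35.00        28.3557        56.7113         170.1340
  3        35.00        25.5227        76.5680         306.2719
  4       535.00       351.1539     1,404.6158       7,023.0788
  Σ                    436.5354     1,569.3982       7,562.4910
P = 436.5354; D_Mac = 3.59512 yrs; D_mod = 3.23593 yrs; C = 14.03516.
Duration effect: -3.23593 × (-0.0085) = +0.027505
Convexity effect: 0.5 × 14.03516 × (-0.0085)² = +0.0005070
ΔP/P ≈ +0.027505 + 0.0005070 = +0.028012 = +2.8012%.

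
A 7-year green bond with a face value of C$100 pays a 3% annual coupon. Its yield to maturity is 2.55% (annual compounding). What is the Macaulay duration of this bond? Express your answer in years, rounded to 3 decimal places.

6.427 years

Periodic yield y = 0.0255. Discount each cash flow and weight by its year:
  t   CF        PV=CF/(1+0.0255)^t    t·PV
  1         3.00         2.9254         2.9254
  2         3.00         2.8527         5.7053
  3         3.00         2.7817         8.3452
  4         3.00         2.7126        10.8502
  5         3.00         2.6451        13.2255
  6         3.00         2.5793        15.4760
  7       103.00        86.3550       604.4851
  Σ                    102.8518       661.0128
Price P = Σ PV = 102.8518.
Macaulay duration = Σ(t·PV) / P = 661.0128 / 102.8518 = 6.42685 years.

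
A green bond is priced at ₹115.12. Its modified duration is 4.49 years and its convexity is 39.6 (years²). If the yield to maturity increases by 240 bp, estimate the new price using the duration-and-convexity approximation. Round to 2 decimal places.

Duration effect: -D_mod·Δy = -4.49 × (+0.024) = -0.107760
Convexity effect: ½·C·(Δy)² = 0.5 × 39.6 × (0.024)² = +0.0114048
ΔP/P ≈ -0.107760 + 0.0114048 = -0.0963552
New price ≈ 115.12 × (1 - 0.0963552) = 104.027589376.

₹104.03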